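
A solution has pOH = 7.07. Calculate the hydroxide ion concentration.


[OH-] = 10^(-pOH)
[OH-] = 10^(-7.07)
[OH-] = 8.511e-08 M

8.511e-08 M


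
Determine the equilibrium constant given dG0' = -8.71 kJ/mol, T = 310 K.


Keq = exp(-dG0 * 1000 / (R * T))
Keq = exp(-(-8.71) * 1000 / (8.314 * 310))
Keq = 29.3547

29.3547


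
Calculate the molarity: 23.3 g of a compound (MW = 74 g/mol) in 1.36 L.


C = (mass / MW) / volume
C = (23.3 / 74) / 1.36
C = 0.2315 M

0.2315 M


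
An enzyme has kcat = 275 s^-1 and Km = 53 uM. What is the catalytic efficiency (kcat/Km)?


Catalytic efficiency = kcat / Km
= 275 / 53
= 5.1887 uM^-1*s^-1

5.1887 uM^-1*s^-1


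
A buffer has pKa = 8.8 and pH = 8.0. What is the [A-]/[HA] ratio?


[A-]/[HA] = 10^(pH - pKa)
= 10^(8.0 - 8.8)
= 0.1585

0.1585


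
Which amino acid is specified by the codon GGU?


Standard genetic code lookup.
Codon GGU -> Gly

Gly


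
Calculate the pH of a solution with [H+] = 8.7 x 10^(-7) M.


pH = -log10([H+])
pH = -log10(8.7 x 10^(-7))
pH = 6.0605

6.0605


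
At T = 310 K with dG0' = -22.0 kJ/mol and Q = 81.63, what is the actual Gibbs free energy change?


dG = dG0' + RT * ln(Q) / 1000
dG = -22.0 + 8.314 * 310 * ln(81.63) / 1000
dG = -10.654 kJ/mol

-10.654 kJ/mol


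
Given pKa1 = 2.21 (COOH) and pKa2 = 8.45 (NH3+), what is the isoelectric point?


pI = (pKa1 + pKa2) / 2
pI = (2.21 + 8.45) / 2
pI = 5.33

5.33


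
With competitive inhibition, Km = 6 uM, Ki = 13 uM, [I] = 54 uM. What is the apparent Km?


Km_app = Km * (1 + [I]/Ki)
Km_app = 6 * (1 + 54/13)
Km_app = 30.9231 uM

30.9231 uM


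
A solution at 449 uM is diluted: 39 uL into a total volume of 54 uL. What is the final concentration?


C2 = C1 * V1 / V2
C2 = 449 * 39 / 54
C2 = 324.2778 uM

324.2778 uM


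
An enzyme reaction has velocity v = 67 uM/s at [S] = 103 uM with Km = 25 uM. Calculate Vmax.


Vmax = v * (Km + [S]) / [S]
Vmax = 67 * (25 + 103) / 103
Vmax = 83.2621 uM/s

83.2621 uM/s


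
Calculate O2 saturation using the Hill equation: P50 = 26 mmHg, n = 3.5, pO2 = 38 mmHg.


Y = pO2^n / (P50^n + pO2^n)
Y = 38^3.5 / (26^3.5 + 38^3.5)
Y = 79.05%

79.05%


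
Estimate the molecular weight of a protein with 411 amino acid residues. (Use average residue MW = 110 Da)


MW = n_residues * 110 Da
MW = 411 * 110
MW = 45210 Da

45210 Da


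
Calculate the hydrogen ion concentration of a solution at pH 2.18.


[H+] = 10^(-pH)
[H+] = 10^(-2.18)
[H+] = 0.0066 M

0.0066 M


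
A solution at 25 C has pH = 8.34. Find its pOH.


pOH = 14 - pH
pOH = 14 - 8.34
pOH = 5.66

5.66


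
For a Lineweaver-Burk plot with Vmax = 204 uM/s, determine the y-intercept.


y-intercept = 1/Vmax
= 1/204
= 0.0049 s/uM

0.0049 s/uM


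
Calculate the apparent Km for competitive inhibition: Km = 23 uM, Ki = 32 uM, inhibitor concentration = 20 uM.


Km_app = Km * (1 + [I]/Ki)
Km_app = 23 * (1 + 20/32)
Km_app = 37.375 uM

37.375 uM


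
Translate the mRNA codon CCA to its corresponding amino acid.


Standard genetic code lookup.
Codon CCA -> Pro

Pro


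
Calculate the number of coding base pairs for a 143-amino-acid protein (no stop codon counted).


Each amino acid = 1 codon = 3 bp
bp = 143 * 3 = 429 bp

429 bp


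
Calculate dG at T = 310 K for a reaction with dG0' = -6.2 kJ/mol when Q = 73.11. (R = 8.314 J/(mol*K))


dG = dG0' + RT * ln(Q) / 1000
dG = -6.2 + 8.314 * 310 * ln(73.11) / 1000
dG = 4.8619 kJ/mol

4.8619 kJ/mol


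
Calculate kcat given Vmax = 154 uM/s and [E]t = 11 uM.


kcat = Vmax / [E]t
kcat = 154 / 11
kcat = 14.0 s^-1

14.0 s^-1


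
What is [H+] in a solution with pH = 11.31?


[H+] = 10^(-pH)
[H+] = 10^(-11.31)
[H+] = 4.898e-12 M

4.898e-12 M


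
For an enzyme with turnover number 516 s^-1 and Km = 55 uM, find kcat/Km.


Catalytic efficiency = kcat / Km
= 516 / 55
= 9.3818 uM^-1*s^-1

9.3818 uM^-1*s^-1


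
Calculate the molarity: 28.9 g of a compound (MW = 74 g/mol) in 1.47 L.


C = (mass / MW) / volume
C = (28.9 / 74) / 1.47
C = 0.2657 M

0.2657 M


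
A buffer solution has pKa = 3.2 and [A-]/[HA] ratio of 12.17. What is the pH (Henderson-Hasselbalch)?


pH = pKa + log10([A-]/[HA])
pH = 3.2 + log10(12.17)
pH = 4.2853

4.2853


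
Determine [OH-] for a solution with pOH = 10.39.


[OH-] = 10^(-pOH)
[OH-] = 10^(-10.39)
[OH-] = 4.074e-11 M

4.074e-11 M


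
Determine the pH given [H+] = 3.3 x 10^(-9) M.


pH = -log10([H+])
pH = -log10(3.3 x 10^(-9))
pH = 8.4815

8.4815


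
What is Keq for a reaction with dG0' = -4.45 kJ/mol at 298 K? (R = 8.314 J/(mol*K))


Keq = exp(-dG0 * 1000 / (R * T))
Keq = exp(-(-4.45) * 1000 / (8.314 * 298))
Keq = 6.0262

6.0262


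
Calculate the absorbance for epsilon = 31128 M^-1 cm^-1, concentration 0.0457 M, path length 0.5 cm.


A = epsilon * c * l
A = 31128 * 0.0457 * 0.5
A = 711.2748

711.2748


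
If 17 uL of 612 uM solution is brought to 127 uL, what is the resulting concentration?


C2 = C1 * V1 / V2
C2 = 612 * 17 / 127
C2 = 81.9213 uM

81.9213 uM


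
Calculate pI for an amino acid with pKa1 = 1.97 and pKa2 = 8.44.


pI = (pKa1 + pKa2) / 2
pI = (1.97 + 8.44) / 2
pI = 5.205

5.205


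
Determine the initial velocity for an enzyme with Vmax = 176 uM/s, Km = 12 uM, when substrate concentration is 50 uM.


v = Vmax * [S] / (Km + [S])
v = 176 * 50 / (12 + 50)
v = 141.9355 uM/s

141.9355 uM/s


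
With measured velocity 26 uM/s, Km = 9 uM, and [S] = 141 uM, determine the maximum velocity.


Vmax = v * (Km + [S]) / [S]
Vmax = 26 * (9 + 141) / 141
Vmax = 27.6596 uM/s

27.6596 uM/s


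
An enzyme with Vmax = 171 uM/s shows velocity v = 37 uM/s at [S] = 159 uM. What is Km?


Km = [S] * (Vmax - v) / v
Km = 159 * (171 - 37) / 37
Km = 575.8378 uM

575.8378 uM


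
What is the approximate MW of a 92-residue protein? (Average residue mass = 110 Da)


MW = n_residues * 110 Da
MW = 92 * 110
MW = 10120 Da

10120 Da


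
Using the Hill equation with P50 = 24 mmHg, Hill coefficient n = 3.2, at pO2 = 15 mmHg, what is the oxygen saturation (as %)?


Y = pO2^n / (P50^n + pO2^n)
Y = 15^3.2 / (24^3.2 + 15^3.2)
Y = 18.18%

18.18%


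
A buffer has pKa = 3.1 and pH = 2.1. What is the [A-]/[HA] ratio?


[A-]/[HA] = 10^(pH - pKa)
= 10^(2.1 - 3.1)
= 0.1

0.1


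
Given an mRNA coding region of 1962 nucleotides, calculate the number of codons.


codons = nucleotides / 3
codons = 1962 / 3 = 654

654


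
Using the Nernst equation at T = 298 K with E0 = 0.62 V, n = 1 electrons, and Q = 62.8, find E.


E = E0 - (RT/nF) * ln(Q)
E = 0.62 - (8.314 * 298 / (1 * 96485)) * ln(62.8)
E = 0.5137 V

0.5137 V


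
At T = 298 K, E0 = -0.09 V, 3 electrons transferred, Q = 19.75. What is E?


E = E0 - (RT/nF) * ln(Q)
E = -0.09 - (8.314 * 298 / (3 * 96485)) * ln(19.75)
E = -0.1155 V

-0.1155 V


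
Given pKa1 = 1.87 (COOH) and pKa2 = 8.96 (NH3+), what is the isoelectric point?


pI = (pKa1 + pKa2) / 2
pI = (1.87 + 8.96) / 2
pI = 5.415

5.415


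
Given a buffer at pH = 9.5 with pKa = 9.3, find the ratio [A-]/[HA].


[A-]/[HA] = 10^(pH - pKa)
= 10^(9.5 - 9.3)
= 1.5849

1.5849


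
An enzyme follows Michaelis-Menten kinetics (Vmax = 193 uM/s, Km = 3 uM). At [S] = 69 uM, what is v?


v = Vmax * [S] / (Km + [S])
v = 193 * 69 / (3 + 69)
v = 184.9583 uM/s

184.9583 uM/s


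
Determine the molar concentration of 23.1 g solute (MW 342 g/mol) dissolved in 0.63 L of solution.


C = (mass / MW) / volume
C = (23.1 / 342) / 0.63
C = 0.1072 M

0.1072 M


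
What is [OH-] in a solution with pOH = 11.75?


[OH-] = 10^(-pOH)
[OH-] = 10^(-11.75)
[OH-] = 1.778e-12 M

1.778e-12 M


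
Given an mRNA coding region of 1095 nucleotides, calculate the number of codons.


codons = nucleotides / 3
codons = 1095 / 3 = 365

365


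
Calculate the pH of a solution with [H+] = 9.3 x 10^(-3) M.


pH = -log10([H+])
pH = -log10(9.3 x 10^(-3))
pH = 2.0315

2.0315


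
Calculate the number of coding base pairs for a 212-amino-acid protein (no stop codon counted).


Each amino acid = 1 codon = 3 bp
bp = 212 * 3 = 636 bp

636 bp


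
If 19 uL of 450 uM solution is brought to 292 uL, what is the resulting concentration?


C2 = C1 * V1 / V2
C2 = 450 * 19 / 292
C2 = 29.2808 uM

29.2808 uM


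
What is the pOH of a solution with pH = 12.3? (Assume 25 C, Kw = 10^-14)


pOH = 14 - pH
pOH = 14 - 12.3
pOH = 1.7

1.7


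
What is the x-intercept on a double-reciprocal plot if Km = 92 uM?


x-intercept = -1/Km
= -1/92
= -0.0109 1/uM

-0.0109 1/uM


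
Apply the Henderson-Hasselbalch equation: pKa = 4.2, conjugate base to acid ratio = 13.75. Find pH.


pH = pKa + log10([A-]/[HA])
pH = 4.2 + log10(13.75)
pH = 5.3383

5.3383


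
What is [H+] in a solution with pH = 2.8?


[H+] = 10^(-pH)
[H+] = 10^(-2.8)
[H+] = 0.0016 M

0.0016 M


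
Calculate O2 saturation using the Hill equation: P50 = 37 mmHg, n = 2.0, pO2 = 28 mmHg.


Y = pO2^n / (P50^n + pO2^n)
Y = 28^2.0 / (37^2.0 + 28^2.0)
Y = 36.41%

36.41%


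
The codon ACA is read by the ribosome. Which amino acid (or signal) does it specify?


Standard genetic code lookup.
Codon ACA -> Thr

Thr


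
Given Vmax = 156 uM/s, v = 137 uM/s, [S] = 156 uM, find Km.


Km = [S] * (Vmax - v) / v
Km = 156 * (156 - 137) / 137
Km = 21.635 uM

21.635 uM


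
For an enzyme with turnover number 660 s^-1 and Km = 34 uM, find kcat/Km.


Catalytic efficiency = kcat / Km
= 660 / 34
= 19.4118 uM^-1*s^-1

19.4118 uM^-1*s^-1


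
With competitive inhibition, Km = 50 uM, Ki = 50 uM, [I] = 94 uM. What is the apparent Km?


Km_app = Km * (1 + [I]/Ki)
Km_app = 50 * (1 + 94/50)
Km_app = 144.0 uM

144.0 uM


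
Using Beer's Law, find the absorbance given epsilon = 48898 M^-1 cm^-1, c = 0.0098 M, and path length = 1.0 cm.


A = epsilon * c * l
A = 48898 * 0.0098 * 1.0
A = 479.2004

479.2004


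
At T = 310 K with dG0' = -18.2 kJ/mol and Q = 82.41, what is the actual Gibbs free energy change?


dG = dG0' + RT * ln(Q) / 1000
dG = -18.2 + 8.314 * 310 * ln(82.41) / 1000
dG = -6.8295 kJ/mol

-6.8295 kJ/mol


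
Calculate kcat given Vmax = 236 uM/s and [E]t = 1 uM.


kcat = Vmax / [E]t
kcat = 236 / 1
kcat = 236.0 s^-1

236.0 s^-1


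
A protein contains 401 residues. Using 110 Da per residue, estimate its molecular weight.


MW = n_residues * 110 Da
MW = 401 * 110
MW = 44110 Da

44110 Da


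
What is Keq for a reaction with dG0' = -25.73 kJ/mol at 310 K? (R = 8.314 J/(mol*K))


Keq = exp(-dG0 * 1000 / (R * T))
Keq = exp(-(-25.73) * 1000 / (8.314 * 310))
Keq = 21658.6661

21658.6661


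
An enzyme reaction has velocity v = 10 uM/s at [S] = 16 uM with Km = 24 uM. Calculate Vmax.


Vmax = v * (Km + [S]) / [S]
Vmax = 10 * (24 + 16) / 16
Vmax = 25.0 uM/s

25.0 uM/s


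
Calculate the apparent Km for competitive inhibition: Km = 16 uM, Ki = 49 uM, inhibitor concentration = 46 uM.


Km_app = Km * (1 + [I]/Ki)
Km_app = 16 * (1 + 46/49)
Km_app = 31.0204 uM

31.0204 uM


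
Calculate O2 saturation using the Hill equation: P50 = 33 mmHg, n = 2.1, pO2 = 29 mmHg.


Y = pO2^n / (P50^n + pO2^n)
Y = 29^2.1 / (33^2.1 + 29^2.1)
Y = 43.26%

43.26%


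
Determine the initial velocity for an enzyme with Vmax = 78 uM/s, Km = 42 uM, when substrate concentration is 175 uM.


v = Vmax * [S] / (Km + [S])
v = 78 * 175 / (42 + 175)
v = 62.9032 uM/s

62.9032 uM/s


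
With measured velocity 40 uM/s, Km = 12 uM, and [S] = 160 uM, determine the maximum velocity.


Vmax = v * (Km + [S]) / [S]
Vmax = 40 * (12 + 160) / 160
Vmax = 43.0 uM/s

43.0 uM/s


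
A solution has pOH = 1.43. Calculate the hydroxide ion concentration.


[OH-] = 10^(-pOH)
[OH-] = 10^(-1.43)
[OH-] = 0.0372 M

0.0372 M


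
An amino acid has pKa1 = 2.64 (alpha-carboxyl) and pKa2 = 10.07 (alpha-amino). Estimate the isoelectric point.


pI = (pKa1 + pKa2) / 2
pI = (2.64 + 10.07) / 2
pI = 6.355

6.355


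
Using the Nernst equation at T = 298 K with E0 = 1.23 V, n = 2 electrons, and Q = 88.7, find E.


E = E0 - (RT/nF) * ln(Q)
E = 1.23 - (8.314 * 298 / (2 * 96485)) * ln(88.7)
E = 1.1724 V

1.1724 V


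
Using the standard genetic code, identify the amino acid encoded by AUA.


Standard genetic code lookup.
Codon AUA -> Ile

Ile


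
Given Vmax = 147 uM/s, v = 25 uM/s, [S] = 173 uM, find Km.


Km = [S] * (Vmax - v) / v
Km = 173 * (147 - 25) / 25
Km = 844.24 uM

844.24 uM


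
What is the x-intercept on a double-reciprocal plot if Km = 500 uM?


x-intercept = -1/Km
= -1/500
= -0.002 1/uM

-0.002 1/uM


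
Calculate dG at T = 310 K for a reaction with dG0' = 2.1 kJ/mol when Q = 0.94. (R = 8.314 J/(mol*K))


dG = dG0' + RT * ln(Q) / 1000
dG = 2.1 + 8.314 * 310 * ln(0.94) / 1000
dG = 1.9405 kJ/mol

1.9405 kJ/mol


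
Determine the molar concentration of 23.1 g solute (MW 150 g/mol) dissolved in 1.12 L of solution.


C = (mass / MW) / volume
C = (23.1 / 150) / 1.12
C = 0.1375 M

0.1375 M


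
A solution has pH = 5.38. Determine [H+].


[H+] = 10^(-pH)
[H+] = 10^(-5.38)
[H+] = 4.169e-06 M

4.169e-06 M


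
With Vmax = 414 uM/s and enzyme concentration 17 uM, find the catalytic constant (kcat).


kcat = Vmax / [E]t
kcat = 414 / 17
kcat = 24.3529 s^-1

24.3529 s^-1


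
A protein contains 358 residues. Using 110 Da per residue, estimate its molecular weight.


MW = n_residues * 110 Da
MW = 358 * 110
MW = 39380 Da

39380 Da


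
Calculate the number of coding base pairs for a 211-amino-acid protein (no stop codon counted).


Each amino acid = 1 codon = 3 bp
bp = 211 * 3 = 633 bp

633 bp


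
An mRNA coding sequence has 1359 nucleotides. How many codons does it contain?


codons = nucleotides / 3
codons = 1359 / 3 = 453

453


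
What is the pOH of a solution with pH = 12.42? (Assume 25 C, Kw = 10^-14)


pOH = 14 - pH
pOH = 14 - 12.42
pOH = 1.58

1.58


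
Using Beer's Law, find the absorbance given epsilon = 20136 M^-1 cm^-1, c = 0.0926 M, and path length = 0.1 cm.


A = epsilon * c * l
A = 20136 * 0.0926 * 0.1
A = 186.4594

186.4594


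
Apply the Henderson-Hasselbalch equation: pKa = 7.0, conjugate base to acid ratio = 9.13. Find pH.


pH = pKa + log10([A-]/[HA])
pH = 7.0 + log10(9.13)
pH = 7.9605

7.9605


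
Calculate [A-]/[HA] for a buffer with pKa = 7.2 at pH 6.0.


[A-]/[HA] = 10^(pH - pKa)
= 10^(6.0 - 7.2)
= 0.0631

0.0631


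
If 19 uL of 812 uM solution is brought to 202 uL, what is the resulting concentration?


C2 = C1 * V1 / V2
C2 = 812 * 19 / 202
C2 = 76.3762 uM

76.3762 uM


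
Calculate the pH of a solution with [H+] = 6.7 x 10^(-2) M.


pH = -log10([H+])
pH = -log10(6.7 x 10^(-2))
pH = 1.1739

1.1739


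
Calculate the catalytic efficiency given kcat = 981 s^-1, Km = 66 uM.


Catalytic efficiency = kcat / Km
= 981 / 66
= 14.8636 uM^-1*s^-1

14.8636 uM^-1*s^-1


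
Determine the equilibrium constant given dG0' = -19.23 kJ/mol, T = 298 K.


Keq = exp(-dG0 * 1000 / (R * T))
Keq = exp(-(-19.23) * 1000 / (8.314 * 298))
Keq = 2348.7326

2348.7326


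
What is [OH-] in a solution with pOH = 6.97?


[OH-] = 10^(-pOH)
[OH-] = 10^(-6.97)
[OH-] = 1.072e-07 M

1.072e-07 M


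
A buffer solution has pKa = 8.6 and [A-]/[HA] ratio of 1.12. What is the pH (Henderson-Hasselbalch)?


pH = pKa + log10([A-]/[HA])
pH = 8.6 + log10(1.12)
pH = 8.6492

8.6492


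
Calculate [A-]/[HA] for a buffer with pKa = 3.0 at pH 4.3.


[A-]/[HA] = 10^(pH - pKa)
= 10^(4.3 - 3.0)
= 19.9526

19.9526


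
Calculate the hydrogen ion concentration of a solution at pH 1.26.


[H+] = 10^(-pH)
[H+] = 10^(-1.26)
[H+] = 0.055 M

0.055 M


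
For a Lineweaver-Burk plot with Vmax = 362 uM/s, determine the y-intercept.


y-intercept = 1/Vmax
= 1/362
= 0.0028 s/uM

0.0028 s/uM


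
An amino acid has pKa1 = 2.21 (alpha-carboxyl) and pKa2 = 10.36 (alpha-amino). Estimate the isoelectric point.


pI = (pKa1 + pKa2) / 2
pI = (2.21 + 10.36) / 2
pI = 6.285

6.285


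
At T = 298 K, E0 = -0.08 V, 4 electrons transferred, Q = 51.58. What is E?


E = E0 - (RT/nF) * ln(Q)
E = -0.08 - (8.314 * 298 / (4 * 96485)) * ln(51.58)
E = -0.1053 V

-0.1053 V


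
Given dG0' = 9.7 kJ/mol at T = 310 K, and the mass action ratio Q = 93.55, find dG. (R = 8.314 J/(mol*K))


dG = dG0' + RT * ln(Q) / 1000
dG = 9.7 + 8.314 * 310 * ln(93.55) / 1000
dG = 21.3972 kJ/mol

21.3972 kJ/mol


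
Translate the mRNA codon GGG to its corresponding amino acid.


Standard genetic code lookup.
Codon GGG -> Gly

Gly


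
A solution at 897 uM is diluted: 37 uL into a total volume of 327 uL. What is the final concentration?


C2 = C1 * V1 / V2
C2 = 897 * 37 / 327
C2 = 101.4954 uM

101.4954 uM


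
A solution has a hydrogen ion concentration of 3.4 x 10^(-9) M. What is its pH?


pH = -log10([H+])
pH = -log10(3.4 x 10^(-9))
pH = 8.4685

8.4685


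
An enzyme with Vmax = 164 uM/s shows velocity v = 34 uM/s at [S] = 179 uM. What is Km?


Km = [S] * (Vmax - v) / v
Km = 179 * (164 - 34) / 34
Km = 684.4118 uM

684.4118 uM


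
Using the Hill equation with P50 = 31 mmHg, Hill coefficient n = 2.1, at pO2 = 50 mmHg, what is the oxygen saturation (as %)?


Y = pO2^n / (P50^n + pO2^n)
Y = 50^2.1 / (31^2.1 + 50^2.1)
Y = 73.18%

73.18%


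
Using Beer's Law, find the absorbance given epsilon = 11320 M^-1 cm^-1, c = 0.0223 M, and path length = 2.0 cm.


A = epsilon * c * l
A = 11320 * 0.0223 * 2.0
A = 504.872

504.872


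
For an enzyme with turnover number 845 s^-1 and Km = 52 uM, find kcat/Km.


Catalytic efficiency = kcat / Km
= 845 / 52
= 16.25 uM^-1*s^-1

16.25 uM^-1*s^-1


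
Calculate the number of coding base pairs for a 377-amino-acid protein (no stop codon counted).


Each amino acid = 1 codon = 3 bp
bp = 377 * 3 = 1131 bp

1131 bp


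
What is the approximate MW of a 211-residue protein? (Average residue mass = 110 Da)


MW = n_residues * 110 Da
MW = 211 * 110
MW = 23210 Da

23210 Da


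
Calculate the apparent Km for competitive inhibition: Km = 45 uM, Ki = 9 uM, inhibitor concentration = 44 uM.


Km_app = Km * (1 + [I]/Ki)
Km_app = 45 * (1 + 44/9)
Km_app = 265.0 uM

265.0 uM


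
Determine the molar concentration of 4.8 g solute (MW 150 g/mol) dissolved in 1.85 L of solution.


C = (mass / MW) / volume
C = (4.8 / 150) / 1.85
C = 0.0173 M

0.0173 M


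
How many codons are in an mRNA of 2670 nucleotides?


codons = nucleotides / 3
codons = 2670 / 3 = 890

890


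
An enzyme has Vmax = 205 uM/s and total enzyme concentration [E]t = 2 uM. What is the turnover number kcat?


kcat = Vmax / [E]t
kcat = 205 / 2
kcat = 102.5 s^-1

102.5 s^-1


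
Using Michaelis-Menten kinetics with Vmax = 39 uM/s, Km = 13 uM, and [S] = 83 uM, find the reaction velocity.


v = Vmax * [S] / (Km + [S])
v = 39 * 83 / (13 + 83)
v = 33.7188 uM/s

33.7188 uM/s


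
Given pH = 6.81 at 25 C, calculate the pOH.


pOH = 14 - pH
pOH = 14 - 6.81
pOH = 7.19

7.19


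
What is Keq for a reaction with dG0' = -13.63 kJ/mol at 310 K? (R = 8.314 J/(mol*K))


Keq = exp(-dG0 * 1000 / (R * T))
Keq = exp(-(-13.63) * 1000 / (8.314 * 310))
Keq = 198.026

198.026


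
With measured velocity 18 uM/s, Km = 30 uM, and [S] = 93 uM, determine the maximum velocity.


Vmax = v * (Km + [S]) / [S]
Vmax = 18 * (30 + 93) / 93
Vmax = 23.8065 uM/s

23.8065 uM/s


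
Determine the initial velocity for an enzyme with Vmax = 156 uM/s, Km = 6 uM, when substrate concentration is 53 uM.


v = Vmax * [S] / (Km + [S])
v = 156 * 53 / (6 + 53)
v = 140.1356 uM/s

140.1356 uM/s


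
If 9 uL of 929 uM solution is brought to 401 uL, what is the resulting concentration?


C2 = C1 * V1 / V2
C2 = 929 * 9 / 401
C2 = 20.8504 uM

20.8504 uM


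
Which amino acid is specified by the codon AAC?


Standard genetic code lookup.
Codon AAC -> Asn

Asn


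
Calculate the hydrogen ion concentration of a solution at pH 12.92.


[H+] = 10^(-pH)
[H+] = 10^(-12.92)
[H+] = 1.202e-13 M

1.202e-13 M


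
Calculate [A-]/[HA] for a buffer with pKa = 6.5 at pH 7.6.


[A-]/[HA] = 10^(pH - pKa)
= 10^(7.6 - 6.5)
= 12.5893

12.5893


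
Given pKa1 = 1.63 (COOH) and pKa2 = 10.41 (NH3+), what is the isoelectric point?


pI = (pKa1 + pKa2) / 2
pI = (1.63 + 10.41) / 2
pI = 6.02

6.02


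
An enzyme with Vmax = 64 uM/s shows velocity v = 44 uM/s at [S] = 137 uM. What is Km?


Km = [S] * (Vmax - v) / v
Km = 137 * (64 - 44) / 44
Km = 62.2727 uM

62.2727 uM


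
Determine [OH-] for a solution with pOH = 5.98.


[OH-] = 10^(-pOH)
[OH-] = 10^(-5.98)
[OH-] = 1.047e-06 M

1.047e-06 M


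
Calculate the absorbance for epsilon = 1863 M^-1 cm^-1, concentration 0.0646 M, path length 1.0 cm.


A = epsilon * c * l
A = 1863 * 0.0646 * 1.0
A = 120.3498

120.3498


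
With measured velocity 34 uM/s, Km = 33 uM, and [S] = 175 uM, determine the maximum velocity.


Vmax = v * (Km + [S]) / [S]
Vmax = 34 * (33 + 175) / 175
Vmax = 40.4114 uM/s

40.4114 uM/s


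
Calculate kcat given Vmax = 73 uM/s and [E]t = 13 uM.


kcat = Vmax / [E]t
kcat = 73 / 13
kcat = 5.6154 s^-1

5.6154 s^-1


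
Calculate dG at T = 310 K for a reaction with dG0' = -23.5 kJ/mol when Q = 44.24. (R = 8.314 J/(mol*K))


dG = dG0' + RT * ln(Q) / 1000
dG = -23.5 + 8.314 * 310 * ln(44.24) / 1000
dG = -13.7328 kJ/mol

-13.7328 kJ/mol


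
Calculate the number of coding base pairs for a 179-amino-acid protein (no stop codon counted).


Each amino acid = 1 codon = 3 bp
bp = 179 * 3 = 537 bp

537 bp


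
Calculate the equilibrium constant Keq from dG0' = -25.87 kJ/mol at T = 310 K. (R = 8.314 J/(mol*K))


Keq = exp(-dG0 * 1000 / (R * T))
Keq = exp(-(-25.87) * 1000 / (8.314 * 310))
Keq = 22867.6952

22867.6952


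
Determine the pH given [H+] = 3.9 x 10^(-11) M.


pH = -log10([H+])
pH = -log10(3.9 x 10^(-11))
pH = 10.4089

10.4089


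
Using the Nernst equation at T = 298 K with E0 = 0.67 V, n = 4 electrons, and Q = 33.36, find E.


E = E0 - (RT/nF) * ln(Q)
E = 0.67 - (8.314 * 298 / (4 * 96485)) * ln(33.36)
E = 0.6475 V

0.6475 V


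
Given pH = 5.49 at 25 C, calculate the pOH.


pOH = 14 - pH
pOH = 14 - 5.49
pOH = 8.51

8.51


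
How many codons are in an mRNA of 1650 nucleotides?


codons = nucleotides / 3
codons = 1650 / 3 = 550

550


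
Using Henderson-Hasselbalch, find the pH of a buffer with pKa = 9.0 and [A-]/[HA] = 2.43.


pH = pKa + log10([A-]/[HA])
pH = 9.0 + log10(2.43)
pH = 9.3856

9.3856


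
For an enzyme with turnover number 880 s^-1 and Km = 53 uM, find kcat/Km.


Catalytic efficiency = kcat / Km
= 880 / 53
= 16.6038 uM^-1*s^-1

16.6038 uM^-1*s^-1


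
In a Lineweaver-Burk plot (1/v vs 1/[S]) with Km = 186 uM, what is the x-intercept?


x-intercept = -1/Km
= -1/186
= -0.0054 1/uM

-0.0054 1/uM


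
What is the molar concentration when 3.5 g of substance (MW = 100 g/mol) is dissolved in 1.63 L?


C = (mass / MW) / volume
C = (3.5 / 100) / 1.63
C = 0.0215 M

0.0215 M


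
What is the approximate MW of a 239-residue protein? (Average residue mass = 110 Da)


MW = n_residues * 110 Da
MW = 239 * 110
MW = 26290 Da

26290 Da


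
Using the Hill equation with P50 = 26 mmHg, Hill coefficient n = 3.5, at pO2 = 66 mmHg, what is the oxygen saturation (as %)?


Y = pO2^n / (P50^n + pO2^n)
Y = 66^3.5 / (26^3.5 + 66^3.5)
Y = 96.3%

96.3%


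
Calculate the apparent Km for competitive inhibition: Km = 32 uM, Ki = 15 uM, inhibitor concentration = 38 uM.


Km_app = Km * (1 + [I]/Ki)
Km_app = 32 * (1 + 38/15)
Km_app = 113.0667 uM

113.0667 uM


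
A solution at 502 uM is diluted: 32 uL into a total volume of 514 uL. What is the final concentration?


C2 = C1 * V1 / V2
C2 = 502 * 32 / 514
C2 = 31.2529 uM

31.2529 uM


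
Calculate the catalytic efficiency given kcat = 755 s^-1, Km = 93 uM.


Catalytic efficiency = kcat / Km
= 755 / 93
= 8.1183 uM^-1*s^-1

8.1183 uM^-1*s^-1


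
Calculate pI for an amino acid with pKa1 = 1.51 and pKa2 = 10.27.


pI = (pKa1 + pKa2) / 2
pI = (1.51 + 10.27) / 2
pI = 5.89

5.89


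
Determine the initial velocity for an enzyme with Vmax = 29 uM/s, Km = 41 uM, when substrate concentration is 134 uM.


v = Vmax * [S] / (Km + [S])
v = 29 * 134 / (41 + 134)
v = 22.2057 uM/s

22.2057 uM/s


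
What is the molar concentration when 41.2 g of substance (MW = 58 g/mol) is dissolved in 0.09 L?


C = (mass / MW) / volume
C = (41.2 / 58) / 0.09
C = 7.8927 M

7.8927 M


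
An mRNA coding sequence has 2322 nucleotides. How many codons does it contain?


codons = nucleotides / 3
codons = 2322 / 3 = 774

774


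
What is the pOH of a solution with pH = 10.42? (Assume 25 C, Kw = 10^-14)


pOH = 14 - pH
pOH = 14 - 10.42
pOH = 3.58

3.58


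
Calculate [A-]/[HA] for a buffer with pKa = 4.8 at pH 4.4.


[A-]/[HA] = 10^(pH - pKa)
= 10^(4.4 - 4.8)
= 0.3981

0.3981


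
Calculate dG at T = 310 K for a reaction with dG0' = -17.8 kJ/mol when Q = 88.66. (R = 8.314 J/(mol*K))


dG = dG0' + RT * ln(Q) / 1000
dG = -17.8 + 8.314 * 310 * ln(88.66) / 1000
dG = -6.2411 kJ/mol

-6.2411 kJ/mol


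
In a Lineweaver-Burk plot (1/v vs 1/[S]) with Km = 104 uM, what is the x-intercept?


x-intercept = -1/Km
= -1/104
= -0.0096 1/uM

-0.0096 1/uM


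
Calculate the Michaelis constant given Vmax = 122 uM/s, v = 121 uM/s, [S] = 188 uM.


Km = [S] * (Vmax - v) / v
Km = 188 * (122 - 121) / 121
Km = 1.5537 uM

1.5537 uM


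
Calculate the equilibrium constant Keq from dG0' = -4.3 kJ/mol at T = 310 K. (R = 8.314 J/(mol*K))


Keq = exp(-dG0 * 1000 / (R * T))
Keq = exp(-(-4.3) * 1000 / (8.314 * 310))
Keq = 5.3036

5.3036


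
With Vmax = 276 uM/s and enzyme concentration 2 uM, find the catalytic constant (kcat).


kcat = Vmax / [E]t
kcat = 276 / 2
kcat = 138.0 s^-1

138.0 s^-1


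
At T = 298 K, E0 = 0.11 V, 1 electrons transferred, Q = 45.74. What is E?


E = E0 - (RT/nF) * ln(Q)
E = 0.11 - (8.314 * 298 / (1 * 96485)) * ln(45.74)
E = 0.0118 V

0.0118 V


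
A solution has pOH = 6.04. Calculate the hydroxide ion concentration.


[OH-] = 10^(-pOH)
[OH-] = 10^(-6.04)
[OH-] = 9.120e-07 M

9.120e-07 M


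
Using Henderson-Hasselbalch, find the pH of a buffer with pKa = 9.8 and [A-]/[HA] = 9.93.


pH = pKa + log10([A-]/[HA])
pH = 9.8 + log10(9.93)
pH = 10.7969

10.7969


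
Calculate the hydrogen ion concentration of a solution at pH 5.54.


[H+] = 10^(-pH)
[H+] = 10^(-5.54)
[H+] = 2.884e-06 M

2.884e-06 M


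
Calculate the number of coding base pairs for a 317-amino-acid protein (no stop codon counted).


Each amino acid = 1 codon = 3 bp
bp = 317 * 3 = 951 bp

951 bp


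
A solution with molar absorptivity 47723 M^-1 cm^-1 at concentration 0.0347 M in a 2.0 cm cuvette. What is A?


A = epsilon * c * l
A = 47723 * 0.0347 * 2.0
A = 3311.9762

3311.9762


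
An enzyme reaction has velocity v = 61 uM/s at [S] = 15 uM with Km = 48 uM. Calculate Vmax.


Vmax = v * (Km + [S]) / [S]
Vmax = 61 * (48 + 15) / 15
Vmax = 256.2 uM/s

256.2 uM/s


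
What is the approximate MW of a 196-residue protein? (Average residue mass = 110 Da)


MW = n_residues * 110 Da
MW = 196 * 110
MW = 21560 Da

21560 Da


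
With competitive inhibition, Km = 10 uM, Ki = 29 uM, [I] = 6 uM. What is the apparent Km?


Km_app = Km * (1 + [I]/Ki)
Km_app = 10 * (1 + 6/29)
Km_app = 12.069 uM

12.069 uM


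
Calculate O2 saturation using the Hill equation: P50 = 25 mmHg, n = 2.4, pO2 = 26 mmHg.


Y = pO2^n / (P50^n + pO2^n)
Y = 26^2.4 / (25^2.4 + 26^2.4)
Y = 52.35%

52.35%


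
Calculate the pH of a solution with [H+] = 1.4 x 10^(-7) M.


pH = -log10([H+])
pH = -log10(1.4 x 10^(-7))
pH = 6.8539

6.8539


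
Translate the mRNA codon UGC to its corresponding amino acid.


Standard genetic code lookup.
Codon UGC -> Cys

Cys


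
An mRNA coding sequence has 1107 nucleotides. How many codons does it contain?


codons = nucleotides / 3
codons = 1107 / 3 = 369

369


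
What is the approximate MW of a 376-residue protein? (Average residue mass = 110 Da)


MW = n_residues * 110 Da
MW = 376 * 110
MW = 41360 Da

41360 Da


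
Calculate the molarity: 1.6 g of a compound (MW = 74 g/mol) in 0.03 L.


C = (mass / MW) / volume
C = (1.6 / 74) / 0.03
C = 0.7207 M

0.7207 M


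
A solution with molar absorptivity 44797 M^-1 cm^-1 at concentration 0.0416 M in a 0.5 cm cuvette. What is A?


A = epsilon * c * l
A = 44797 * 0.0416 * 0.5
A = 931.7776

931.7776


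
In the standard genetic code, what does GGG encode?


Standard genetic code lookup.
Codon GGG -> Gly

Gly


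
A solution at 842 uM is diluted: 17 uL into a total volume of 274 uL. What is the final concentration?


C2 = C1 * V1 / V2
C2 = 842 * 17 / 274
C2 = 52.2409 uM

52.2409 uM


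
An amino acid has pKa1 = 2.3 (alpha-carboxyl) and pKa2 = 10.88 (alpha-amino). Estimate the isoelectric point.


pI = (pKa1 + pKa2) / 2
pI = (2.3 + 10.88) / 2
pI = 6.59

6.59


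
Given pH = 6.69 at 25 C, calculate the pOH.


pOH = 14 - pH
pOH = 14 - 6.69
pOH = 7.31

7.31


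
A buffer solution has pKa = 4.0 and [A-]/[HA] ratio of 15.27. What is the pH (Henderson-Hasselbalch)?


pH = pKa + log10([A-]/[HA])
pH = 4.0 + log10(15.27)
pH = 5.1838

5.1838


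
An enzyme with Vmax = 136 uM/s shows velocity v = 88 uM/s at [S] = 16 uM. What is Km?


Km = [S] * (Vmax - v) / v
Km = 16 * (136 - 88) / 88
Km = 8.7273 uM

8.7273 uM


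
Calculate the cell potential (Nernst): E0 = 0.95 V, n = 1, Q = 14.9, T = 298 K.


E = E0 - (RT/nF) * ln(Q)
E = 0.95 - (8.314 * 298 / (1 * 96485)) * ln(14.9)
E = 0.8806 V

0.8806 V


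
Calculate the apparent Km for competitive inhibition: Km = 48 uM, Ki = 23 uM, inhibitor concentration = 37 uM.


Km_app = Km * (1 + [I]/Ki)
Km_app = 48 * (1 + 37/23)
Km_app = 125.2174 uM

125.2174 uM


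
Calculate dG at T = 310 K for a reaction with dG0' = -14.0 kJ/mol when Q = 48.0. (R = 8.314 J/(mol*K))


dG = dG0' + RT * ln(Q) / 1000
dG = -14.0 + 8.314 * 310 * ln(48.0) / 1000
dG = -4.0226 kJ/mol

-4.0226 kJ/mol


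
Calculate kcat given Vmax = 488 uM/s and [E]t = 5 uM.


kcat = Vmax / [E]t
kcat = 488 / 5
kcat = 97.6 s^-1

97.6 s^-1


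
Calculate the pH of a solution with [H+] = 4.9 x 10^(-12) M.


pH = -log10([H+])
pH = -log10(4.9 x 10^(-12))
pH = 11.3098

11.3098


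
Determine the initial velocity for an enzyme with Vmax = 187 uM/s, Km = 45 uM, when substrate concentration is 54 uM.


v = Vmax * [S] / (Km + [S])
v = 187 * 54 / (45 + 54)
v = 102.0 uM/s

102.0 uM/s


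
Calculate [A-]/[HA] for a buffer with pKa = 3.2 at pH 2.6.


[A-]/[HA] = 10^(pH - pKa)
= 10^(2.6 - 3.2)
= 0.2512

0.2512


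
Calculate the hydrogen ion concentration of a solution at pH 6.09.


[H+] = 10^(-pH)
[H+] = 10^(-6.09)
[H+] = 8.128e-07 M

8.128e-07 M


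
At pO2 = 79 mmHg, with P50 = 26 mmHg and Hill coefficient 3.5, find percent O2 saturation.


Y = pO2^n / (P50^n + pO2^n)
Y = 79^3.5 / (26^3.5 + 79^3.5)
Y = 98.0%

98.0%


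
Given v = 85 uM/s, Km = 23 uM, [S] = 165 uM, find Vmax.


Vmax = v * (Km + [S]) / [S]
Vmax = 85 * (23 + 165) / 165
Vmax = 96.8485 uM/s

96.8485 uM/s


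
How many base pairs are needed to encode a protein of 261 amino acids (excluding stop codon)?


Each amino acid = 1 codon = 3 bp
bp = 261 * 3 = 783 bp

783 bp


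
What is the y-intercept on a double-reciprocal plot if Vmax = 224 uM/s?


y-intercept = 1/Vmax
= 1/224
= 0.0045 s/uM

0.0045 s/uM


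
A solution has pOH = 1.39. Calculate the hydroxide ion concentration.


[OH-] = 10^(-pOH)
[OH-] = 10^(-1.39)
[OH-] = 0.0407 M

0.0407 M


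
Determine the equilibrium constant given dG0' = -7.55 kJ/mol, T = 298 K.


Keq = exp(-dG0 * 1000 / (R * T))
Keq = exp(-(-7.55) * 1000 / (8.314 * 298))
Keq = 21.0592

21.0592


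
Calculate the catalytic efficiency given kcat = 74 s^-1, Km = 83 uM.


Catalytic efficiency = kcat / Km
= 74 / 83
= 0.8916 uM^-1*s^-1

0.8916 uM^-1*s^-1


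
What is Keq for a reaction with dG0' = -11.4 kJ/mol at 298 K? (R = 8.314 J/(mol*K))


Keq = exp(-dG0 * 1000 / (R * T))
Keq = exp(-(-11.4) * 1000 / (8.314 * 298))
Keq = 99.6116

99.6116


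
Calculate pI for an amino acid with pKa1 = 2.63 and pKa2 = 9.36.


pI = (pKa1 + pKa2) / 2
pI = (2.63 + 9.36) / 2
pI = 5.995

5.995


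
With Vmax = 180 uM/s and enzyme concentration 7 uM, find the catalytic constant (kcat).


kcat = Vmax / [E]t
kcat = 180 / 7
kcat = 25.7143 s^-1

25.7143 s^-1


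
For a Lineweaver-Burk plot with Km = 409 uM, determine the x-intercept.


x-intercept = -1/Km
= -1/409
= -0.0024 1/uM

-0.0024 1/uM


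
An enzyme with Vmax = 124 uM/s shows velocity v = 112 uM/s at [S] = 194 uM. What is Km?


Km = [S] * (Vmax - v) / v
Km = 194 * (124 - 112) / 112
Km = 20.7857 uM

20.7857 uM


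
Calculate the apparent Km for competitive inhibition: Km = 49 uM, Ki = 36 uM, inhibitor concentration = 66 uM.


Km_app = Km * (1 + [I]/Ki)
Km_app = 49 * (1 + 66/36)
Km_app = 138.8333 uM

138.8333 uM


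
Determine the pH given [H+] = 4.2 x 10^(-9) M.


pH = -log10([H+])
pH = -log10(4.2 x 10^(-9))
pH = 8.3768

8.3768


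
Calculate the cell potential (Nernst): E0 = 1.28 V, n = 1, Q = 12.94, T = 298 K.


E = E0 - (RT/nF) * ln(Q)
E = 1.28 - (8.314 * 298 / (1 * 96485)) * ln(12.94)
E = 1.2143 V

1.2143 V


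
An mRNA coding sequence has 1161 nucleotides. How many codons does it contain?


codons = nucleotides / 3
codons = 1161 / 3 = 387

387


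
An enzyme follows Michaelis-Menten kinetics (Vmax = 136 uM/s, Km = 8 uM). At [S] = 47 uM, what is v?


v = Vmax * [S] / (Km + [S])
v = 136 * 47 / (8 + 47)
v = 116.2182 uM/s

116.2182 uM/s


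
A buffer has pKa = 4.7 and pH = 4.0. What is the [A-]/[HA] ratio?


[A-]/[HA] = 10^(pH - pKa)
= 10^(4.0 - 4.7)
= 0.1995

0.1995


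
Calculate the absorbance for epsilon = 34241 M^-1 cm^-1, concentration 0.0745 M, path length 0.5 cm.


A = epsilon * c * l
A = 34241 * 0.0745 * 0.5
A = 1275.4772

1275.4772


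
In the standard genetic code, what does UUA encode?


Standard genetic code lookup.
Codon UUA -> Leu

Leu


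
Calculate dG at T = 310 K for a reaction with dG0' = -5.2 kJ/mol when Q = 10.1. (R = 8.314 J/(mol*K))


dG = dG0' + RT * ln(Q) / 1000
dG = -5.2 + 8.314 * 310 * ln(10.1) / 1000
dG = 0.7602 kJ/mol

0.7602 kJ/mol


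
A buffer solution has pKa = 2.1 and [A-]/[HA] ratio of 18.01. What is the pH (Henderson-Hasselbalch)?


pH = pKa + log10([A-]/[HA])
pH = 2.1 + log10(18.01)
pH = 3.3555

3.3555


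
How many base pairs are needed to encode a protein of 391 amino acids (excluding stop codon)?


Each amino acid = 1 codon = 3 bp
bp = 391 * 3 = 1173 bp

1173 bp


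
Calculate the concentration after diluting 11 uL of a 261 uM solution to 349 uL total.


C2 = C1 * V1 / V2
C2 = 261 * 11 / 349
C2 = 8.2264 uM

8.2264 uM


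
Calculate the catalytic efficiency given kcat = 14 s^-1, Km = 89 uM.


Catalytic efficiency = kcat / Km
= 14 / 89
= 0.1573 uM^-1*s^-1

0.1573 uM^-1*s^-1


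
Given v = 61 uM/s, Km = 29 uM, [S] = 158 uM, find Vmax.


Vmax = v * (Km + [S]) / [S]
Vmax = 61 * (29 + 158) / 158
Vmax = 72.1962 uM/s

72.1962 uM/s


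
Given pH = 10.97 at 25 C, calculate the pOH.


pOH = 14 - pH
pOH = 14 - 10.97
pOH = 3.03

3.03


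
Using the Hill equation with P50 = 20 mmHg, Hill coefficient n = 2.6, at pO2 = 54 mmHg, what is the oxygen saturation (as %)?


Y = pO2^n / (P50^n + pO2^n)
Y = 54^2.6 / (20^2.6 + 54^2.6)
Y = 92.97%

92.97%


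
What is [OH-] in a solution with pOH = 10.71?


[OH-] = 10^(-pOH)
[OH-] = 10^(-10.71)
[OH-] = 1.950e-11 M

1.950e-11 M


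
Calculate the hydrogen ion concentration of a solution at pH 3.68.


[H+] = 10^(-pH)
[H+] = 10^(-3.68)
[H+] = 2.089e-04 M

2.089e-04 M


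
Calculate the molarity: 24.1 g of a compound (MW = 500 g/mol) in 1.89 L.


C = (mass / MW) / volume
C = (24.1 / 500) / 1.89
C = 0.0255 M

0.0255 M


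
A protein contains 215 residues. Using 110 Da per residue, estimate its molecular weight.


MW = n_residues * 110 Da
MW = 215 * 110
MW = 23650 Da

23650 Da


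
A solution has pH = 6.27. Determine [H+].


[H+] = 10^(-pH)
[H+] = 10^(-6.27)
[H+] = 5.370e-07 M

5.370e-07 M


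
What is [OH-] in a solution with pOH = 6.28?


[OH-] = 10^(-pOH)
[OH-] = 10^(-6.28)
[OH-] = 5.248e-07 M

5.248e-07 M


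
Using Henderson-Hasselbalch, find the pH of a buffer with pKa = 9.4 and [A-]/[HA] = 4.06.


pH = pKa + log10([A-]/[HA])
pH = 9.4 + log10(4.06)
pH = 10.0085

10.0085


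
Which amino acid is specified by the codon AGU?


Standard genetic code lookup.
Codon AGU -> Ser

Ser


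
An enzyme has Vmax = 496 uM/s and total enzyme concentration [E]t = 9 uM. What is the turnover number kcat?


kcat = Vmax / [E]t
kcat = 496 / 9
kcat = 55.1111 s^-1

55.1111 s^-1


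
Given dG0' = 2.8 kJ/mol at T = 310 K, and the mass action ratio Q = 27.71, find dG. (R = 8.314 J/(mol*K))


dG = dG0' + RT * ln(Q) / 1000
dG = 2.8 + 8.314 * 310 * ln(27.71) / 1000
dG = 11.3614 kJ/mol

11.3614 kJ/mol


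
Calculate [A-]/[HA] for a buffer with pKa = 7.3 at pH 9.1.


[A-]/[HA] = 10^(pH - pKa)
= 10^(9.1 - 7.3)
= 63.0957

63.0957


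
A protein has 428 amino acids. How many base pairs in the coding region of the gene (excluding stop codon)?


Each amino acid = 1 codon = 3 bp
bp = 428 * 3 = 1284 bp

1284 bp


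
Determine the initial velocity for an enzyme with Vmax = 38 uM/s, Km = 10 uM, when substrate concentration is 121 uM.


v = Vmax * [S] / (Km + [S])
v = 38 * 121 / (10 + 121)
v = 35.0992 uM/s

35.0992 uM/s


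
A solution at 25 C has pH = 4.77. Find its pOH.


pOH = 14 - pH
pOH = 14 - 4.77
pOH = 9.23

9.23


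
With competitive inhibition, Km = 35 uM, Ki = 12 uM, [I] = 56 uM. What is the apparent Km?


Km_app = Km * (1 + [I]/Ki)
Km_app = 35 * (1 + 56/12)
Km_app = 198.3333 uM

198.3333 uM


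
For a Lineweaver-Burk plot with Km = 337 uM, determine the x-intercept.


x-intercept = -1/Km
= -1/337
= -0.003 1/uM

-0.003 1/uM


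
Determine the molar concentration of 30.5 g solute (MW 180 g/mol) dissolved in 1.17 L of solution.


C = (mass / MW) / volume
C = (30.5 / 180) / 1.17
C = 0.1448 M

0.1448 M


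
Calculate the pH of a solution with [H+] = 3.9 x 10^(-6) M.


pH = -log10([H+])
pH = -log10(3.9 x 10^(-6))
pH = 5.4089

5.4089


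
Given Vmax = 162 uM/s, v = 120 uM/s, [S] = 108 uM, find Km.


Km = [S] * (Vmax - v) / v
Km = 108 * (162 - 120) / 120
Km = 37.8 uM

37.8 uM


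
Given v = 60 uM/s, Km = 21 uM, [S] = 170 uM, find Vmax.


Vmax = v * (Km + [S]) / [S]
Vmax = 60 * (21 + 170) / 170
Vmax = 67.4118 uM/s

67.4118 uM/s


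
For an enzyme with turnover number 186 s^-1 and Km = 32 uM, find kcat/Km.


Catalytic efficiency = kcat / Km
= 186 / 32
= 5.8125 uM^-1*s^-1

5.8125 uM^-1*s^-1


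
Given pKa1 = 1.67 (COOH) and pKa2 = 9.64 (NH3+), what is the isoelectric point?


pI = (pKa1 + pKa2) / 2
pI = (1.67 + 9.64) / 2
pI = 5.655

5.655


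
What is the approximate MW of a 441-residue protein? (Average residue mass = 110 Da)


MW = n_residues * 110 Da
MW = 441 * 110
MW = 48510 Da

48510 Da


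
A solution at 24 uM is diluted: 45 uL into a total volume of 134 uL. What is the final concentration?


C2 = C1 * V1 / V2
C2 = 24 * 45 / 134
C2 = 8.0597 uM

8.0597 uM


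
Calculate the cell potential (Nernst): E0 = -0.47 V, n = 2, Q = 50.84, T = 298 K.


E = E0 - (RT/nF) * ln(Q)
E = -0.47 - (8.314 * 298 / (2 * 96485)) * ln(50.84)
E = -0.5204 V

-0.5204 V
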